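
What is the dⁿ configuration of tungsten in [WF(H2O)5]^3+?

d²

Each fluoride is −1; water is neutral; balancing the +3 overall charge requires W(IV).
W sits in group 6, so the d-electron count is 6 − 4 = 2.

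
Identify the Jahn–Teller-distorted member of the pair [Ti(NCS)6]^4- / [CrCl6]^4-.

[CrCl6]^4-

[Ti(NCS)6]^4-: Ligand charges: each isothiocyanate is −1. With an overall charge of −4 the titanium centre must be in the +2 oxidation state. Group 4 minus oxidation state 2 gives a d² configuration. The d² configuration leaves the e_g set evenly filled (or empty) — no strong Jahn–Teller driving force.
[CrCl6]^4-: Each chloride is −1; balancing the −4 overall charge requires Cr(II). Chromium is a group-6 element; Cr(II) is therefore d⁴. Chloride is a weak-field ligand for a first-row metal, so the complex is high-spin. The t₂g³e_g¹ (high-spin) configuration has an unevenly filled e_g set; the Jahn–Teller theorem predicts a tetragonal distortion (typically axial elongation) to lift the degeneracy.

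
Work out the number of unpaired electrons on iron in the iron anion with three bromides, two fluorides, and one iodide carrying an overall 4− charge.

4 unpaired electrons

Ligand charges: each bromide is −1; each fluoride is −1; each iodide is −1. With an overall charge of −4 the iron centre must be in the +2 oxidation state.
Group 8 minus oxidation state 2 gives a d⁶ configuration.
The spin state decides the count: Bromide, fluoride, and iodide are weak-field ligands for a first-row metal, so the complex is high-spin.
An octahedral high-spin d⁶ ion is t₂g⁴e_g², giving 4 unpaired electrons.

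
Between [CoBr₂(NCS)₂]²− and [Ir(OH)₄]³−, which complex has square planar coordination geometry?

For [CoBr₂(NCS)₂]²−: Each bromide is −1; each isothiocyanate is −1; balancing the −2 overall charge requires Co(II). Co sits in group 9, so the d-electron count is 9 − 2 = 7. For a high-spin 3d d⁷ ion with weak-field ligands the small Δₜ gives little square-planar CFSE advantage, so four ligands adopt the sterically favoured tetrahedral geometry. → tetrahedral.
For [Ir(OH)₄]³−: Ligand charges: each hydroxide is −1. With an overall charge of −3 the iridium centre must be in the +1 oxidation state. Iridium is a group-9 element; Ir(I) is therefore d⁸. A 5d d⁸ ion has a large crystal-field splitting; square planar leaves the high-energy d_{x²−y²} orbital empty and maximises CFSE. → square planar.

[Ir(OH)₄]³−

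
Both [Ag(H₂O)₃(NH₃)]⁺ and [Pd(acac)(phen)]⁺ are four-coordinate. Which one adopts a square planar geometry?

[Pd(acac)(phen)]⁺

For [Ag(H₂O)₃(NH₃)]⁺: Summing ligand charges against the +1 overall charge gives an oxidation state of +1 for silver. Ag sits in group 11, so the d-electron count is 11 − 1 = 10. A d¹⁰ ion has no crystal-field stabilisation preference between square planar and tetrahedral, so four ligands adopt the sterically favoured tetrahedral geometry. → tetrahedral.
For [Pd(acac)(phen)]⁺: Summing ligand charges against the +1 overall charge gives an oxidation state of +2 for palladium. Group 10 minus oxidation state 2 gives a d⁸ configuration. A 4d d⁸ ion has a large crystal-field splitting; square planar leaves the high-energy d_{x²−y²} orbital empty and maximises CFSE. → square planar.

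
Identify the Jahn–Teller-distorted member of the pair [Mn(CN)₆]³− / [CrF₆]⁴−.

[Mn(CN)₆]³−: Each cyanide is −1; balancing the −3 overall charge requires Mn(III). Manganese is a group-7 element; Mn(III) is therefore d⁴. Cyanide is a strong-field ligand (high in the spectrochemical series) for a first-row metal, so the complex is low-spin. The d⁴ configuration leaves the e_g set evenly filled (or empty) — no strong Jahn–Teller driving force.
[CrF₆]⁴−: Each fluoride is −1; balancing the −4 overall charge requires Cr(II). Cr sits in group 6, so the d-electron count is 6 − 2 = 4. Fluoride is a weak-field ligand for a first-row metal, so the complex is high-spin. The t₂g³e_g¹ (high-spin) configuration has an unevenly filled e_g set; the Jahn–Teller theorem predicts a tetragonal distortion (typically axial elongation) to lift the degeneracy.

[CrF₆]⁴−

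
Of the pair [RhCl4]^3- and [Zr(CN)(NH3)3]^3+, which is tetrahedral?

For [RhCl4]^3-: Summing ligand charges against the −3 overall charge gives an oxidation state of +1 for rhodium. Rh sits in group 9, so the d-electron count is 9 − 1 = 8. A 4d d⁸ ion has a large crystal-field splitting; square planar leaves the high-energy d_{x²−y²} orbital empty and maximises CFSE. → square planar.
For [Zr(CN)(NH3)3]^3+: Each cyanide is −1; ammonia is neutral; balancing the +3 overall charge requires Zr(IV). Zirconium is a group-4 element; Zr(IV) is therefore d⁰. A d⁰ ion has no crystal-field stabilisation preference between square planar and tetrahedral, so four ligands adopt the sterically favoured tetrahedral geometry. → tetrahedral.

[Zr(CN)(NH3)3]^3+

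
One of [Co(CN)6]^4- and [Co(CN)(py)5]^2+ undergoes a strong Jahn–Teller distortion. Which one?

[Co(CN)6]^4-: Summing ligand charges against the −4 overall charge gives an oxidation state of +2 for cobalt. Co sits in group 9, so the d-electron count is 9 − 2 = 7. Cyanide is a strong-field ligand (high in the spectrochemical series) for a first-row metal, so the complex is low-spin. The t₂g⁶e_g¹ (low-spin) configuration has an unevenly filled e_g set; the Jahn–Teller theorem predicts a tetragonal distortion (typically axial elongation) to lift the degeneracy.
[Co(CN)(py)5]^2+: Each cyanide is −1; pyridine is neutral; balancing the +2 overall charge requires Co(III). Cobalt is a group-9 element; Co(III) is therefore d⁶. Co(III) has an exceptionally large octahedral splitting and is low-spin with essentially every ligand except fluoride. The d⁶ configuration leaves the e_g set evenly filled (or empty) — no strong Jahn–Teller driving force.

[Co(CN)6]^4-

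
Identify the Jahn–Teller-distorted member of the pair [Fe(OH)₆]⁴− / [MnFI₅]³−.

[MnFI₅]³−

[Fe(OH)₆]⁴−: Each hydroxide is −1; balancing the −4 overall charge requires Fe(II). Group 8 minus oxidation state 2 gives a d⁶ configuration. Hydroxide is a weak-field ligand for a first-row metal, so the complex is high-spin. The d⁶ configuration leaves the e_g set evenly filled (or empty) — no strong Jahn–Teller driving force.
[MnFI₅]³−: Ligand charges: each fluoride is −1; each iodide is −1. With an overall charge of −3 the manganese centre must be in the +3 oxidation state. Mn sits in group 7, so the d-electron count is 7 − 3 = 4. Fluoride and iodide are weak-field ligands for a first-row metal, so the complex is high-spin. The t₂g³e_g¹ (high-spin) configuration has an unevenly filled e_g set; the Jahn–Teller theorem predicts a tetragonal distortion (typically axial elongation) to lift the degeneracy.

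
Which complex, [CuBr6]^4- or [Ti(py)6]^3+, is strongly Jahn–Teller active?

[CuBr6]^4-

[CuBr6]^4-: Summing ligand charges against the −4 overall charge gives an oxidation state of +2 for copper. Group 11 minus oxidation state 2 gives a d⁹ configuration. The t₂g⁶e_g³ configuration has an unevenly filled e_g set; the Jahn–Teller theorem predicts a tetragonal distortion (typically axial elongation) to lift the degeneracy.
[Ti(py)6]^3+: Pyridine is neutral; balancing the +3 overall charge requires Ti(III). Group 4 minus oxidation state 3 gives a d¹ configuration. The d¹ configuration leaves the e_g set evenly filled (or empty) — no strong Jahn–Teller driving force.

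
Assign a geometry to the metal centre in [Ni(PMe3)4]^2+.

square planar

Trimethylphosphine is neutral; balancing the +2 overall charge requires Ni(II).
Ni sits in group 10, so the d-electron count is 10 − 2 = 8.
With 4 monodentate ligands the coordination number is 4.
Trimethylphosphine is a strong-field ligand (high in the spectrochemical series).
A 3d d⁸ ion with strong-field ligands gains enough CFSE to favour square planar over tetrahedral.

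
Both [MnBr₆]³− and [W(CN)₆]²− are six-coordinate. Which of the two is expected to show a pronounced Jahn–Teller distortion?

[MnBr₆]³−: Summing ligand charges against the −3 overall charge gives an oxidation state of +3 for manganese. Mn sits in group 7, so the d-electron count is 7 − 3 = 4. Bromide is a weak-field ligand for a first-row metal, so the complex is high-spin. The t₂g³e_g¹ (high-spin) configuration has an unevenly filled e_g set; the Jahn–Teller theorem predicts a tetragonal distortion (typically axial elongation) to lift the degeneracy.
[W(CN)₆]²−: Ligand charges: each cyanide is −1. With an overall charge of −2 the tungsten centre must be in the +4 oxidation state. Group 6 minus oxidation state 4 gives a d² configuration. The d² configuration leaves the e_g set evenly filled (or empty) — no strong Jahn–Teller driving force.

[MnBr₆]³−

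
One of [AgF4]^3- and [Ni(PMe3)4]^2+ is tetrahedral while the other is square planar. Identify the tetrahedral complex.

For [AgF4]^3-: Ligand charges: each fluoride is −1. With an overall charge of −3 the silver centre must be in the +1 oxidation state. Ag sits in group 11, so the d-electron count is 11 − 1 = 10. A d¹⁰ ion has no crystal-field stabilisation preference between square planar and tetrahedral, so four ligands adopt the sterically favoured tetrahedral geometry. → tetrahedral.
For [Ni(PMe3)4]^2+: Ligand charges: trimethylphosphine is neutral. With an overall charge of +2 the nickel centre must be in the +2 oxidation state. Group 10 minus oxidation state 2 gives a d⁸ configuration. Trimethylphosphine is a strong-field ligand (high in the spectrochemical series). A 3d d⁸ ion with strong-field ligands gains enough CFSE to favour square planar over tetrahedral. → square planar.

[AgF4]^3-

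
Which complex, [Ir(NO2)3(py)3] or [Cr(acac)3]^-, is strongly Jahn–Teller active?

[Ir(NO2)3(py)3]: Ligand charges: each nitro (N-bound nitrite) is −1; pyridine is neutral. With an overall charge of 0 the iridium centre must be in the +3 oxidation state. Group 9 minus oxidation state 3 gives a d⁶ configuration. A 5d ion has a large Δₒ and is invariably low-spin. The d⁶ configuration leaves the e_g set evenly filled (or empty) — no strong Jahn–Teller driving force.
[Cr(acac)3]^-: Each acetylacetonate is −1; balancing the −1 overall charge requires Cr(II). Cr sits in group 6, so the d-electron count is 6 − 2 = 4. Acetylacetonate is a weak-field ligand for a first-row metal, so the complex is high-spin. The t₂g³e_g¹ (high-spin) configuration has an unevenly filled e_g set; the Jahn–Teller theorem predicts a tetragonal distortion (typically axial elongation) to lift the degeneracy.

[Cr(acac)3]^-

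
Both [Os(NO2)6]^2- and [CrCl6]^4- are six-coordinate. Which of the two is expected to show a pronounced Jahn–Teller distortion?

[CrCl6]^4-

[Os(NO2)6]^2-: Ligand charges: each nitro (N-bound nitrite) is −1. With an overall charge of −2 the osmium centre must be in the +4 oxidation state. Group 8 minus oxidation state 4 gives a d⁴ configuration. A 5d ion has a large Δₒ and is invariably low-spin. The d⁴ configuration leaves the e_g set evenly filled (or empty) — no strong Jahn–Teller driving force.
[CrCl6]^4-: Ligand charges: each chloride is −1. With an overall charge of −4 the chromium centre must be in the +2 oxidation state. Group 6 minus oxidation state 2 gives a d⁴ configuration. Chloride is a weak-field ligand for a first-row metal, so the complex is high-spin. The t₂g³e_g¹ (high-spin) configuration has an unevenly filled e_g set; the Jahn–Teller theorem predicts a tetragonal distortion (typically axial elongation) to lift the degeneracy.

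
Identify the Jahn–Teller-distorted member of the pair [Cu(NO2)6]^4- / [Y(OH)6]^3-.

[Cu(NO2)6]^4-: Each nitro (N-bound nitrite) is −1; balancing the −4 overall charge requires Cu(II). Copper is a group-11 element; Cu(II) is therefore d⁹. The t₂g⁶e_g³ configuration has an unevenly filled e_g set; the Jahn–Teller theorem predicts a tetragonal distortion (typically axial elongation) to lift the degeneracy.
[Y(OH)6]^3-: Summing ligand charges against the −3 overall charge gives an oxidation state of +3 for yttrium. Group 3 minus oxidation state 3 gives a d⁰ configuration. The d⁰ configuration leaves the e_g set evenly filled (or empty) — no strong Jahn–Teller driving force.

[Cu(NO2)6]^4-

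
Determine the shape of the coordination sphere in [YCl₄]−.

tetrahedral

Summing ligand charges against the −1 overall charge gives an oxidation state of +3 for yttrium.
Y sits in group 3, so the d-electron count is 3 − 3 = 0.
Coordination number: 4.
A d⁰ ion has no crystal-field stabilisation preference between square planar and tetrahedral, so four ligands adopt the sterically favoured tetrahedral geometry.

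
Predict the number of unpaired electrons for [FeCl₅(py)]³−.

4

Ligand charges: each chloride is −1; pyridine is neutral. With an overall charge of −3 the iron centre must be in the +2 oxidation state.
Iron is a group-8 element; Fe(II) is therefore d⁶.
The spin state decides the count: Chloride is a weak-field ligand for a first-row metal, so the complex is high-spin.
An octahedral high-spin d⁶ ion is t₂g⁴e_g², giving 4 unpaired electrons.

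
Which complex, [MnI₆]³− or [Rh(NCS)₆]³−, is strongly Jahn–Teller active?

[MnI₆]³−: Ligand charges: each iodide is −1. With an overall charge of −3 the manganese centre must be in the +3 oxidation state. Mn sits in group 7, so the d-electron count is 7 − 3 = 4. Iodide is a weak-field ligand for a first-row metal, so the complex is high-spin. The t₂g³e_g¹ (high-spin) configuration has an unevenly filled e_g set; the Jahn–Teller theorem predicts a tetragonal distortion (typically axial elongation) to lift the degeneracy.
[Rh(NCS)₆]³−: Ligand charges: each isothiocyanate is −1. With an overall charge of −3 the rhodium centre must be in the +3 oxidation state. Rhodium is a group-9 element; Rh(III) is therefore d⁶. A 4d ion has a large Δₒ and is invariably low-spin. The d⁶ configuration leaves the e_g set evenly filled (or empty) — no strong Jahn–Teller driving force.

[MnI₆]³−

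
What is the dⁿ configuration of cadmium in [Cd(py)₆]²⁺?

Summing ligand charges against the +2 overall charge gives an oxidation state of +2 for cadmium.
Group 12 minus oxidation state 2 gives a d¹⁰ configuration.

d¹⁰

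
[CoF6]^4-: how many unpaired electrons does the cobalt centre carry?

3 unpaired electrons

Summing ligand charges against the −4 overall charge gives an oxidation state of +2 for cobalt.
Cobalt is a group-9 element; Co(II) is therefore d⁷.
The spin state decides the count: Fluoride is a weak-field ligand for a first-row metal, so the complex is high-spin.
An octahedral high-spin d⁷ ion is t₂g⁵e_g², giving 3 unpaired electrons.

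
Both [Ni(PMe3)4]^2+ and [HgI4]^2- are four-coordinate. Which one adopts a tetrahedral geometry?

[HgI4]^2-

For [Ni(PMe3)4]^2+: Trimethylphosphine is neutral; balancing the +2 overall charge requires Ni(II). Nickel is a group-10 element; Ni(II) is therefore d⁸. Trimethylphosphine is a strong-field ligand (high in the spectrochemical series). A 3d d⁸ ion with strong-field ligands gains enough CFSE to favour square planar over tetrahedral. → square planar.
For [HgI4]^2-: Each iodide is −1; balancing the −2 overall charge requires Hg(II). Mercury is a group-12 element; Hg(II) is therefore d¹⁰. A d¹⁰ ion has no crystal-field stabilisation preference between square planar and tetrahedral, so four ligands adopt the sterically favoured tetrahedral geometry. → tetrahedral.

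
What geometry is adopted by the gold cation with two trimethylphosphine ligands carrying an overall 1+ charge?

Trimethylphosphine is neutral; balancing the +1 overall charge requires Au(I).
Gold is a group-11 element; Au(I) is therefore d¹⁰.
Coordination number: 2.
A d¹⁰ ion with only two ligands adopts a linear arrangement (sp hybridisation; no CFSE preference).

linear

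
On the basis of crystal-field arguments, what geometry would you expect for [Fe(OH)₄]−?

Each hydroxide is −1; balancing the −1 overall charge requires Fe(III).
Group 8 minus oxidation state 3 gives a d⁵ configuration.
Coordination number: 4.
Hydroxide is a weak-field ligand.
A high-spin d⁵ ion has zero CFSE in either geometry, so four ligands adopt the sterically favoured tetrahedral geometry.

tetrahedral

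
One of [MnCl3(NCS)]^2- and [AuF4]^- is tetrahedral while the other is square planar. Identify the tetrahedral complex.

For [MnCl3(NCS)]^2-: Each chloride is −1; each isothiocyanate is −1; balancing the −2 overall charge requires Mn(II). Manganese is a group-7 element; Mn(II) is therefore d⁵. A high-spin d⁵ ion has zero CFSE in either geometry, so four ligands adopt the sterically favoured tetrahedral geometry. → tetrahedral.
For [AuF4]^-: Each fluoride is −1; balancing the −1 overall charge requires Au(III). Gold is a group-11 element; Au(III) is therefore d⁸. A 5d d⁸ ion has a large crystal-field splitting; square planar leaves the high-energy d_{x²−y²} orbital empty and maximises CFSE. → square planar.

[MnCl3(NCS)]^2-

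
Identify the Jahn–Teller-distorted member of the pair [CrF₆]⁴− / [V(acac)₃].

[CrF₆]⁴−

[CrF₆]⁴−: Each fluoride is −1; balancing the −4 overall charge requires Cr(II). Cr sits in group 6, so the d-electron count is 6 − 2 = 4. Fluoride is a weak-field ligand for a first-row metal, so the complex is high-spin. The t₂g³e_g¹ (high-spin) configuration has an unevenly filled e_g set; the Jahn–Teller theorem predicts a tetragonal distortion (typically axial elongation) to lift the degeneracy.
[V(acac)₃]: Ligand charges: each acetylacetonate is −1. With an overall charge of 0 the vanadium centre must be in the +3 oxidation state. Group 5 minus oxidation state 3 gives a d² configuration. The d² configuration leaves the e_g set evenly filled (or empty) — no strong Jahn–Teller driving force.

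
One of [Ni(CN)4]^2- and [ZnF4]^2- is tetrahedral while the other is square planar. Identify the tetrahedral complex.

[ZnF4]^2-

For [Ni(CN)4]^2-: Ligand charges: each cyanide is −1. With an overall charge of −2 the nickel centre must be in the +2 oxidation state. Nickel is a group-10 element; Ni(II) is therefore d⁸. Cyanide is a strong-field ligand (high in the spectrochemical series). A 3d d⁸ ion with strong-field ligands gains enough CFSE to favour square planar over tetrahedral. → square planar.
For [ZnF4]^2-: Each fluoride is −1; balancing the −2 overall charge requires Zn(II). Zinc is a group-12 element; Zn(II) is therefore d¹⁰. A d¹⁰ ion has no crystal-field stabilisation preference between square planar and tetrahedral, so four ligands adopt the sterically favoured tetrahedral geometry. → tetrahedral.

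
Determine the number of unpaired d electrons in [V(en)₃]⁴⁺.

1

Ligand charges: ethylenediamine is neutral. With an overall charge of +4 the vanadium centre must be in the +4 oxidation state.
Vanadium is a group-5 element; V(IV) is therefore d¹.
Counting donor atoms: 3×ethylenediamine (bidentate) → 6 donors. Coordination number = 6.
In an octahedral field the d¹ configuration is t₂g¹e_g⁰ (only one arrangement possible), giving 1 unpaired electron.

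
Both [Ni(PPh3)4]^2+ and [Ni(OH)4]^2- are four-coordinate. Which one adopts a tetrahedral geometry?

For [Ni(PPh3)4]^2+: Triphenylphosphine is neutral; balancing the +2 overall charge requires Ni(II). Group 10 minus oxidation state 2 gives a d⁸ configuration. Triphenylphosphine is a strong-field ligand (high in the spectrochemical series). A 3d d⁸ ion with strong-field ligands gains enough CFSE to favour square planar over tetrahedral. → square planar.
For [Ni(OH)4]^2-: Ligand charges: each hydroxide is −1. With an overall charge of −2 the nickel centre must be in the +2 oxidation state. Nickel is a group-10 element; Ni(II) is therefore d⁸. Hydroxide is a weak-field ligand. With weak-field ligands the CFSE gain from square planar is small, so a 3d d⁸ ion takes the sterically preferred tetrahedral geometry. → tetrahedral.

[Ni(OH)4]^2-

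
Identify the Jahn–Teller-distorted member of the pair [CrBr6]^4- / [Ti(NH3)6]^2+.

[CrBr6]^4-: Each bromide is −1; balancing the −4 overall charge requires Cr(II). Group 6 minus oxidation state 2 gives a d⁴ configuration. Bromide is a weak-field ligand for a first-row metal, so the complex is high-spin. The t₂g³e_g¹ (high-spin) configuration has an unevenly filled e_g set; the Jahn–Teller theorem predicts a tetragonal distortion (typically axial elongation) to lift the degeneracy.
[Ti(NH3)6]^2+: Summing ligand charges against the +2 overall charge gives an oxidation state of +2 for titanium. Ti sits in group 4, so the d-electron count is 4 − 2 = 2. The d² configuration leaves the e_g set evenly filled (or empty) — no strong Jahn–Teller driving force.

[CrBr6]^4-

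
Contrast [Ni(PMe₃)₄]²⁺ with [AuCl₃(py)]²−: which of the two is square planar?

[Ni(PMe₃)₄]²⁺

For [Ni(PMe₃)₄]²⁺: Trimethylphosphine is neutral; balancing the +2 overall charge requires Ni(II). Nickel is a group-10 element; Ni(II) is therefore d⁸. Trimethylphosphine is a strong-field ligand (high in the spectrochemical series). A 3d d⁸ ion with strong-field ligands gains enough CFSE to favour square planar over tetrahedral. → square planar.
For [AuCl₃(py)]²−: Summing ligand charges against the −2 overall charge gives an oxidation state of +1 for gold. Au sits in group 11, so the d-electron count is 11 − 1 = 10. A d¹⁰ ion has no crystal-field stabilisation preference between square planar and tetrahedral, so four ligands adopt the sterically favoured tetrahedral geometry. → tetrahedral.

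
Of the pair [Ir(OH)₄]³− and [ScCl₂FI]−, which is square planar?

For [Ir(OH)₄]³−: Summing ligand charges against the −3 overall charge gives an oxidation state of +1 for iridium. Group 9 minus oxidation state 1 gives a d⁸ configuration. A 5d d⁸ ion has a large crystal-field splitting; square planar leaves the high-energy d_{x²−y²} orbital empty and maximises CFSE. → square planar.
For [ScCl₂FI]−: Summing ligand charges against the −1 overall charge gives an oxidation state of +3 for scandium. Group 3 minus oxidation state 3 gives a d⁰ configuration. A d⁰ ion has no crystal-field stabilisation preference between square planar and tetrahedral, so four ligands adopt the sterically favoured tetrahedral geometry. → tetrahedral.

[Ir(OH)₄]³−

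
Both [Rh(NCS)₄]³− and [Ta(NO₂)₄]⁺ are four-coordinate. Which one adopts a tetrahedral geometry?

[Ta(NO₂)₄]⁺

For [Rh(NCS)₄]³−: Each isothiocyanate is −1; balancing the −3 overall charge requires Rh(I). Rhodium is a group-9 element; Rh(I) is therefore d⁸. A 4d d⁸ ion has a large crystal-field splitting; square planar leaves the high-energy d_{x²−y²} orbital empty and maximises CFSE. → square planar.
For [Ta(NO₂)₄]⁺: Each nitro (N-bound nitrite) is −1; balancing the +1 overall charge requires Ta(V). Tantalum is a group-5 element; Ta(V) is therefore d⁰. A d⁰ ion has no crystal-field stabilisation preference between square planar and tetrahedral, so four ligands adopt the sterically favoured tetrahedral geometry. → tetrahedral.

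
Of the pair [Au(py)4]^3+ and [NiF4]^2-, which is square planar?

For [Au(py)4]^3+: Ligand charges: pyridine is neutral. With an overall charge of +3 the gold centre must be in the +3 oxidation state. Au sits in group 11, so the d-electron count is 11 − 3 = 8. A 5d d⁸ ion has a large crystal-field splitting; square planar leaves the high-energy d_{x²−y²} orbital empty and maximises CFSE. → square planar.
For [NiF4]^2-: Ligand charges: each fluoride is −1. With an overall charge of −2 the nickel centre must be in the +2 oxidation state. Group 10 minus oxidation state 2 gives a d⁸ configuration. Fluoride is a weak-field ligand. With weak-field ligands the CFSE gain from square planar is small, so a 3d d⁸ ion takes the sterically preferred tetrahedral geometry. → tetrahedral.

[Au(py)4]^3+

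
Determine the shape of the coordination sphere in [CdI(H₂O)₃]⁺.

tetrahedral

Ligand charges: each iodide is −1; water is neutral. With an overall charge of +1 the cadmium centre must be in the +2 oxidation state.
Group 12 minus oxidation state 2 gives a d¹⁰ configuration.
Coordination number: 4.
A d¹⁰ ion has no crystal-field stabilisation preference between square planar and tetrahedral, so four ligands adopt the sterically favoured tetrahedral geometry.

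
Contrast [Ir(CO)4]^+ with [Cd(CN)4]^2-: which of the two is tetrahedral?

For [Ir(CO)4]^+: Ligand charges: carbonyl is neutral. With an overall charge of +1 the iridium centre must be in the +1 oxidation state. Iridium is a group-9 element; Ir(I) is therefore d⁸. A 5d d⁸ ion has a large crystal-field splitting; square planar leaves the high-energy d_{x²−y²} orbital empty and maximises CFSE. → square planar.
For [Cd(CN)4]^2-: Each cyanide is −1; balancing the −2 overall charge requires Cd(II). Group 12 minus oxidation state 2 gives a d¹⁰ configuration. A d¹⁰ ion has no crystal-field stabilisation preference between square planar and tetrahedral, so four ligands adopt the sterically favoured tetrahedral geometry. → tetrahedral.

[Cd(CN)4]^2-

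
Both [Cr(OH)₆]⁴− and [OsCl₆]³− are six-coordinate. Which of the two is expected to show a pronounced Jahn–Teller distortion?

[Cr(OH)₆]⁴−: Summing ligand charges against the −4 overall charge gives an oxidation state of +2 for chromium. Group 6 minus oxidation state 2 gives a d⁴ configuration. Hydroxide is a weak-field ligand for a first-row metal, so the complex is high-spin. The t₂g³e_g¹ (high-spin) configuration has an unevenly filled e_g set; the Jahn–Teller theorem predicts a tetragonal distortion (typically axial elongation) to lift the degeneracy.
[OsCl₆]³−: Ligand charges: each chloride is −1. With an overall charge of −3 the osmium centre must be in the +3 oxidation state. Osmium is a group-8 element; Os(III) is therefore d⁵. A 5d ion has a large Δₒ and is invariably low-spin. The d⁵ configuration leaves the e_g set evenly filled (or empty) — no strong Jahn–Teller driving force.

[Cr(OH)₆]⁴−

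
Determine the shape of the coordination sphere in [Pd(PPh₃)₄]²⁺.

square planar

Triphenylphosphine is neutral; balancing the +2 overall charge requires Pd(II).
Palladium is a group-10 element; Pd(II) is therefore d⁸.
With 4 monodentate ligands the coordination number is 4.
A 4d d⁸ ion has a large crystal-field splitting; square planar leaves the high-energy d_{x²−y²} orbital empty and maximises CFSE.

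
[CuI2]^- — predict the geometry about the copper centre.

linear

Summing ligand charges against the −1 overall charge gives an oxidation state of +1 for copper.
Cu sits in group 11, so the d-electron count is 11 − 1 = 10.
Coordination number: 2.
A d¹⁰ ion with only two ligands adopts a linear arrangement (sp hybridisation; no CFSE preference).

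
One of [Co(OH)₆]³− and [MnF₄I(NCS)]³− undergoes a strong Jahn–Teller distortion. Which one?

[Co(OH)₆]³−: Each hydroxide is −1; balancing the −3 overall charge requires Co(III). Co sits in group 9, so the d-electron count is 9 − 3 = 6. Co(III) has an exceptionally large octahedral splitting and is low-spin with essentially every ligand except fluoride. The d⁶ configuration leaves the e_g set evenly filled (or empty) — no strong Jahn–Teller driving force.
[MnF₄I(NCS)]³−: Summing ligand charges against the −3 overall charge gives an oxidation state of +3 for manganese. Manganese is a group-7 element; Mn(III) is therefore d⁴. Fluoride, iodide, and isothiocyanate are weak-field ligands for a first-row metal, so the complex is high-spin. The t₂g³e_g¹ (high-spin) configuration has an unevenly filled e_g set; the Jahn–Teller theorem predicts a tetragonal distortion (typically axial elongation) to lift the degeneracy.

[MnF₄I(NCS)]³−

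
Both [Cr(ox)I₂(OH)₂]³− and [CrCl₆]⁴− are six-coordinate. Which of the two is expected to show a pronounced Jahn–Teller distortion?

[Cr(ox)I₂(OH)₂]³−: Summing ligand charges against the −3 overall charge gives an oxidation state of +3 for chromium. Cr sits in group 6, so the d-electron count is 6 − 3 = 3. The d³ configuration leaves the e_g set evenly filled (or empty) — no strong Jahn–Teller driving force.
[CrCl₆]⁴−: Ligand charges: each chloride is −1. With an overall charge of −4 the chromium centre must be in the +2 oxidation state. Group 6 minus oxidation state 2 gives a d⁴ configuration. Chloride is a weak-field ligand for a first-row metal, so the complex is high-spin. The t₂g³e_g¹ (high-spin) configuration has an unevenly filled e_g set; the Jahn–Teller theorem predicts a tetragonal distortion (typically axial elongation) to lift the degeneracy.

[CrCl₆]⁴−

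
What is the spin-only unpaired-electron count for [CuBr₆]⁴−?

Ligand charges: each bromide is −1. With an overall charge of −4 the copper centre must be in the +2 oxidation state.
Copper is a group-11 element; Cu(II) is therefore d⁹.
In an octahedral field the d⁹ configuration is t₂g⁶e_g³ (only one arrangement possible), giving 1 unpaired electron.

1 unpaired electron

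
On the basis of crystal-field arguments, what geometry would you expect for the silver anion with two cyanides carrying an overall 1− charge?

linear

Each cyanide is −1; balancing the −1 overall charge requires Ag(I).
Ag sits in group 11, so the d-electron count is 11 − 1 = 10.
Coordination number: 2.
A d¹⁰ ion with only two ligands adopts a linear arrangement (sp hybridisation; no CFSE preference).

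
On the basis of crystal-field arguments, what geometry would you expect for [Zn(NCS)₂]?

linear

Summing ligand charges against the 0 overall charge gives an oxidation state of +2 for zinc.
Group 12 minus oxidation state 2 gives a d¹⁰ configuration.
With 2 monodentate ligands the coordination number is 2.
A d¹⁰ ion with only two ligands adopts a linear arrangement (sp hybridisation; no CFSE preference).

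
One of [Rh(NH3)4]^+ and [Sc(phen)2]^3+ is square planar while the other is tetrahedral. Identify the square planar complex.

[Rh(NH3)4]^+

For [Rh(NH3)4]^+: Ligand charges: ammonia is neutral. With an overall charge of +1 the rhodium centre must be in the +1 oxidation state. Rh sits in group 9, so the d-electron count is 9 − 1 = 8. A 4d d⁸ ion has a large crystal-field splitting; square planar leaves the high-energy d_{x²−y²} orbital empty and maximises CFSE. → square planar.
For [Sc(phen)2]^3+: 1,10-phenanthroline is neutral; balancing the +3 overall charge requires Sc(III). Sc sits in group 3, so the d-electron count is 3 − 3 = 0. A d⁰ ion has no crystal-field stabilisation preference between square planar and tetrahedral, so four ligands adopt the sterically favoured tetrahedral geometry. → tetrahedral.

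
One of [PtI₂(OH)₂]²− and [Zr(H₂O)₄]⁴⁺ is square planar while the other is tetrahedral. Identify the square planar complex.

[PtI₂(OH)₂]²−

For [PtI₂(OH)₂]²−: Summing ligand charges against the −2 overall charge gives an oxidation state of +2 for platinum. Group 10 minus oxidation state 2 gives a d⁸ configuration. A 5d d⁸ ion has a large crystal-field splitting; square planar leaves the high-energy d_{x²−y²} orbital empty and maximises CFSE. → square planar.
For [Zr(H₂O)₄]⁴⁺: Summing ligand charges against the +4 overall charge gives an oxidation state of +4 for zirconium. Zirconium is a group-4 element; Zr(IV) is therefore d⁰. A d⁰ ion has no crystal-field stabilisation preference between square planar and tetrahedral, so four ligands adopt the sterically favoured tetrahedral geometry. → tetrahedral.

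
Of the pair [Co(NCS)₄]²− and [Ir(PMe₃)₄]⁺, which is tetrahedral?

[Co(NCS)₄]²−

For [Co(NCS)₄]²−: Summing ligand charges against the −2 overall charge gives an oxidation state of +2 for cobalt. Co sits in group 9, so the d-electron count is 9 − 2 = 7. For a high-spin 3d d⁷ ion with weak-field ligands the small Δₜ gives little square-planar CFSE advantage, so four ligands adopt the sterically favoured tetrahedral geometry. → tetrahedral.
For [Ir(PMe₃)₄]⁺: Trimethylphosphine is neutral; balancing the +1 overall charge requires Ir(I). Ir sits in group 9, so the d-electron count is 9 − 1 = 8. A 5d d⁸ ion has a large crystal-field splitting; square planar leaves the high-energy d_{x²−y²} orbital empty and maximises CFSE. → square planar.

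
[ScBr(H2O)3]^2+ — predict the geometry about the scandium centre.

Summing ligand charges against the +2 overall charge gives an oxidation state of +3 for scandium.
Sc sits in group 3, so the d-electron count is 3 − 3 = 0.
With 4 monodentate ligands the coordination number is 4.
A d⁰ ion has no crystal-field stabilisation preference between square planar and tetrahedral, so four ligands adopt the sterically favoured tetrahedral geometry.

tetrahedral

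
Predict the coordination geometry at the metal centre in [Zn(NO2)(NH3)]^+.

Ligand charges: each nitro (N-bound nitrite) is −1; ammonia is neutral. With an overall charge of +1 the zinc centre must be in the +2 oxidation state.
Group 12 minus oxidation state 2 gives a d¹⁰ configuration.
With 2 monodentate ligands the coordination number is 2.
A d¹⁰ ion with only two ligands adopts a linear arrangement (sp hybridisation; no CFSE preference).

linear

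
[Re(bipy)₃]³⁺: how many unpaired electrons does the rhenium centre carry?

2 unpaired electrons

Summing ligand charges against the +3 overall charge gives an oxidation state of +3 for rhenium.
Group 7 minus oxidation state 3 gives a d⁴ configuration.
Counting donor atoms: 3×2,2′-bipyridine (bidentate) → 6 donors. Coordination number = 6.
The spin state decides the count: a 5d ion has a large Δₒ and is invariably low-spin.
An octahedral low-spin d⁴ ion is t₂g⁴e_g⁰, giving 2 unpaired electrons.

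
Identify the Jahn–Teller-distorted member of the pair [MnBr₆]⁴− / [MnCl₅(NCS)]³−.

[MnCl₅(NCS)]³−

[MnBr₆]⁴−: Ligand charges: each bromide is −1. With an overall charge of −4 the manganese centre must be in the +2 oxidation state. Mn sits in group 7, so the d-electron count is 7 − 2 = 5. Bromide is a weak-field ligand for a first-row metal, so the complex is high-spin. The d⁵ configuration leaves the e_g set evenly filled (or empty) — no strong Jahn–Teller driving force.
[MnCl₅(NCS)]³−: Each chloride is −1; each isothiocyanate is −1; balancing the −3 overall charge requires Mn(III). Manganese is a group-7 element; Mn(III) is therefore d⁴. Chloride and isothiocyanate are weak-field ligands for a first-row metal, so the complex is high-spin. The t₂g³e_g¹ (high-spin) configuration has an unevenly filled e_g set; the Jahn–Teller theorem predicts a tetragonal distortion (typically axial elongation) to lift the degeneracy.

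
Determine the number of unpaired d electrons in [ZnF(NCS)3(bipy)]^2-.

0

Summing ligand charges against the −2 overall charge gives an oxidation state of +2 for zinc.
Zinc is a group-12 element; Zn(II) is therefore d¹⁰.
Counting donor atoms: 1×fluoride (monodentate) → 1 donor; 3×isothiocyanate (monodentate) → 3 donors; 1×2,2′-bipyridine (bidentate) → 2 donors. Coordination number = 6.
In an octahedral field the d¹⁰ configuration is t₂g⁶e_g⁴, giving 0 unpaired electrons.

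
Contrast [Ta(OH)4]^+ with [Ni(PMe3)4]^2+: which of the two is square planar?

For [Ta(OH)4]^+: Ligand charges: each hydroxide is −1. With an overall charge of +1 the tantalum centre must be in the +5 oxidation state. Tantalum is a group-5 element; Ta(V) is therefore d⁰. A d⁰ ion has no crystal-field stabilisation preference between square planar and tetrahedral, so four ligands adopt the sterically favoured tetrahedral geometry. → tetrahedral.
For [Ni(PMe3)4]^2+: Trimethylphosphine is neutral; balancing the +2 overall charge requires Ni(II). Nickel is a group-10 element; Ni(II) is therefore d⁸. Trimethylphosphine is a strong-field ligand (high in the spectrochemical series). A 3d d⁸ ion with strong-field ligands gains enough CFSE to favour square planar over tetrahedral. → square planar.

[Ni(PMe3)4]^2+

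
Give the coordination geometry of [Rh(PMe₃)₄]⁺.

Summing ligand charges against the +1 overall charge gives an oxidation state of +1 for rhodium.
Rh sits in group 9, so the d-electron count is 9 − 1 = 8.
Coordination number: 4.
A 4d d⁸ ion has a large crystal-field splitting; square planar leaves the high-energy d_{x²−y²} orbital empty and maximises CFSE.

square planar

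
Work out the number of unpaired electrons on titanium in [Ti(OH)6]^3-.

Each hydroxide is −1; balancing the −3 overall charge requires Ti(III).
Group 4 minus oxidation state 3 gives a d¹ configuration.
In an octahedral field the d¹ configuration is t₂g¹e_g⁰ (only one arrangement possible), giving 1 unpaired electron.

1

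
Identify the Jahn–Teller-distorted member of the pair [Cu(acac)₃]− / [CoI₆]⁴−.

[Cu(acac)₃]−

[Cu(acac)₃]−: Ligand charges: each acetylacetonate is −1. With an overall charge of −1 the copper centre must be in the +2 oxidation state. Cu sits in group 11, so the d-electron count is 11 − 2 = 9. The t₂g⁶e_g³ configuration has an unevenly filled e_g set; the Jahn–Teller theorem predicts a tetragonal distortion (typically axial elongation) to lift the degeneracy.
[CoI₆]⁴−: Summing ligand charges against the −4 overall charge gives an oxidation state of +2 for cobalt. Co sits in group 9, so the d-electron count is 9 − 2 = 7. Iodide is a weak-field ligand for a first-row metal, so the complex is high-spin. The d⁷ configuration leaves the e_g set evenly filled (or empty) — no strong Jahn–Teller driving force.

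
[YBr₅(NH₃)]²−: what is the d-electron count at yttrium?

Summing ligand charges against the −2 overall charge gives an oxidation state of +3 for yttrium.
Group 3 minus oxidation state 3 gives a d⁰ configuration.

d⁰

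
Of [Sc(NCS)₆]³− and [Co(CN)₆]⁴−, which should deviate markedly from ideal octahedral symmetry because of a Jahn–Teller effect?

[Co(CN)₆]⁴−

[Sc(NCS)₆]³−: Summing ligand charges against the −3 overall charge gives an oxidation state of +3 for scandium. Scandium is a group-3 element; Sc(III) is therefore d⁰. The d⁰ configuration leaves the e_g set evenly filled (or empty) — no strong Jahn–Teller driving force.
[Co(CN)₆]⁴−: Ligand charges: each cyanide is −1. With an overall charge of −4 the cobalt centre must be in the +2 oxidation state. Cobalt is a group-9 element; Co(II) is therefore d⁷. Cyanide is a strong-field ligand (high in the spectrochemical series) for a first-row metal, so the complex is low-spin. The t₂g⁶e_g¹ (low-spin) configuration has an unevenly filled e_g set; the Jahn–Teller theorem predicts a tetragonal distortion (typically axial elongation) to lift the degeneracy.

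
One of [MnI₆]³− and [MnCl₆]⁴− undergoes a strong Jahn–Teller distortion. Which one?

[MnI₆]³−: Ligand charges: each iodide is −1. With an overall charge of −3 the manganese centre must be in the +3 oxidation state. Mn sits in group 7, so the d-electron count is 7 − 3 = 4. Iodide is a weak-field ligand for a first-row metal, so the complex is high-spin. The t₂g³e_g¹ (high-spin) configuration has an unevenly filled e_g set; the Jahn–Teller theorem predicts a tetragonal distortion (typically axial elongation) to lift the degeneracy.
[MnCl₆]⁴−: Summing ligand charges against the −4 overall charge gives an oxidation state of +2 for manganese. Manganese is a group-7 element; Mn(II) is therefore d⁵. Chloride is a weak-field ligand for a first-row metal, so the complex is high-spin. The d⁵ configuration leaves the e_g set evenly filled (or empty) — no strong Jahn–Teller driving force.

[MnI₆]³−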